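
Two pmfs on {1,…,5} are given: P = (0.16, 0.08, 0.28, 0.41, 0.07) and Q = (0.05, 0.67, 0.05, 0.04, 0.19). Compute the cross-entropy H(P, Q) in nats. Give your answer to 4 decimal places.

2.7862 nats

H(P,Q) = −Σ p·ln q.
  −0.16·ln(0.05) = 0.47932
  −0.08·ln(0.67) = 0.03204
  −0.28·ln(0.05) = 0.83881
  −0.41·ln(0.04) = 1.31974
  −0.07·ln(0.19) = 0.11625
H(P,Q) = 2.7862 nats.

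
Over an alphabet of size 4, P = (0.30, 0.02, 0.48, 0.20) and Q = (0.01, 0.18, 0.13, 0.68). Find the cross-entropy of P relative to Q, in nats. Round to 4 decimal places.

H(P,Q) = −Σ p·ln q.
  −0.30·ln(0.01) = 1.38155
  −0.02·ln(0.18) = 0.03430
  −0.48·ln(0.13) = 0.97931
  −0.20·ln(0.68) = 0.07713
H(P,Q) = 2.4723 nats.

2.4723 nats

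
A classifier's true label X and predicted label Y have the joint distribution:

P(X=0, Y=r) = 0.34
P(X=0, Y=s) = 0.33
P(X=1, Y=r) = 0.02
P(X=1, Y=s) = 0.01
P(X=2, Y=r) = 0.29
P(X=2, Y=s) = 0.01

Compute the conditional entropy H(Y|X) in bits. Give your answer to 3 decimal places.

0.761 bits

Marginals: p(X) = (0.6700, 0.0300, 0.3000), p(Y) = (0.6500, 0.3500).
H(Y|X) = Σ p(X) · H(Y|X=·).
  X=0: p=0.6700, H(Y|X=0) = 0.9998
  X=1: p=0.0300, H(Y|X=1) = 0.9183
  X=2: p=0.3000, H(Y|X=2) = 0.2108
Weighted sum = 0.761 bits.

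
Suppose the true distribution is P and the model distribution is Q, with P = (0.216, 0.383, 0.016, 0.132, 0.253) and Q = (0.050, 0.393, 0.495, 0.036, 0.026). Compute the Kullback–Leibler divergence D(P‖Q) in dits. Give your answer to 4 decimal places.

D(P‖Q) = Σ p·log₁₀(p/q).
  0.216·log₁₀(0.216/0.050) = 0.13726
  0.383·log₁₀(0.383/0.393) = -0.00429
  0.016·log₁₀(0.016/0.495) = -0.02385
  0.132·log₁₀(0.132/0.036) = 0.07448
  0.253·log₁₀(0.253/0.026) = 0.25000
D(P‖Q) = 0.4336 dits.

0.4336 dits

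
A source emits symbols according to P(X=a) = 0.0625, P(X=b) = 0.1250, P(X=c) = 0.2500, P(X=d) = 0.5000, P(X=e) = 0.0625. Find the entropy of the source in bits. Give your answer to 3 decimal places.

1.875 bits

H(X) = −Σ p·log₂ p.
  −(0.0625)·log₂(0.0625) = 0.2500
  −(0.1250)·log₂(0.1250) = 0.3750
  −(0.2500)·log₂(0.2500) = 0.5000
  −(0.5000)·log₂(0.5000) = 0.5000
  −(0.0625)·log₂(0.0625) = 0.2500
Sum: 0.2500 + 0.3750 + 0.5000 + 0.5000 + 0.2500 = 1.875 bits.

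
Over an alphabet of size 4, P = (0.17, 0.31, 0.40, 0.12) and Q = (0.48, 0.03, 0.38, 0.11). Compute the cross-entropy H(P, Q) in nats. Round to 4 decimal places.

1.8637 nats

H(P,Q) = −Σ p·ln q.
  −0.17·ln(0.48) = 0.12477
  −0.31·ln(0.03) = 1.08703
  −0.40·ln(0.38) = 0.38703
  −0.12·ln(0.11) = 0.26487
H(P,Q) = 1.8637 nats.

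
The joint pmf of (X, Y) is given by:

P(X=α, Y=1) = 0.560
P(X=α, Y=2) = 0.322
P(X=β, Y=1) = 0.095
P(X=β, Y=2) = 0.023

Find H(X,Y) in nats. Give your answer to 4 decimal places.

H(X,Y) = −Σ p(x,y)·ln p(x,y) over all 4 cells.
  cell (α,1): −0.560·ln0.560 = 0.32470
  cell (α,2): −0.322·ln0.322 = 0.36489
  cell (β,1): −0.095·ln0.095 = 0.22362
  cell (β,2): −0.023·ln0.023 = 0.08676
Sum = 1.0000 nats.

1.0000 nats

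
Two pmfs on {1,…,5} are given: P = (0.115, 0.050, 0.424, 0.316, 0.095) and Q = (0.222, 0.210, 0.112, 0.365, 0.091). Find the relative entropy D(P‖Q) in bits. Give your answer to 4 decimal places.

0.5419 bits

D(P‖Q) = Σ p·log₂(p/q).
  0.115·log₂(0.115/0.222) = -0.10913
  0.050·log₂(0.050/0.210) = -0.10352
  0.424·log₂(0.424/0.112) = 0.81432
  0.316·log₂(0.316/0.365) = -0.06572
  0.095·log₂(0.095/0.091) = 0.00590
D(P‖Q) = 0.5419 bits.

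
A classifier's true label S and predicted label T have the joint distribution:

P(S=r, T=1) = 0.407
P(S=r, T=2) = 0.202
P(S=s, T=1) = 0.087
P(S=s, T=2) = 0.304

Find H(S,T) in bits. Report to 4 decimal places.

1.8227 bits

H(S,T) = −Σ p(x,y)·log₂ p(x,y) over all 4 cells.
  cell (r,1): −0.407·log₂0.407 = 0.52784
  cell (r,2): −0.202·log₂0.202 = 0.46613
  cell (s,1): −0.087·log₂0.087 = 0.30649
  cell (s,2): −0.304·log₂0.304 = 0.52223
Sum = 1.8227 bits.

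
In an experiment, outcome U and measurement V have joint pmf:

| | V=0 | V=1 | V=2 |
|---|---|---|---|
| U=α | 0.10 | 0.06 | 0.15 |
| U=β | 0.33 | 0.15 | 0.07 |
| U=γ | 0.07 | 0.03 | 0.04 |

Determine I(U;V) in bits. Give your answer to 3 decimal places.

0.095 bits

Marginals: p(U) = (0.3100, 0.5500, 0.1400), p(V) = (0.5000, 0.2400, 0.2600).
I(U;V) = Σ p(x,y)·log₂[p(x,y)/(p(x)p(y))].
  (α,0): 0.10·log₂(0.6452) = -0.0632
  (α,1): 0.06·log₂(0.8065) = -0.0186
  (α,2): 0.15·log₂(1.8610) = 0.1344
  (β,0): 0.33·log₂(1.2000) = 0.0868
  (β,1): 0.15·log₂(1.1364) = 0.0277
  (β,2): 0.07·log₂(0.4895) = -0.0721
  (γ,0): 0.07·log₂(1.0000) = 0.0000
  (γ,1): 0.03·log₂(0.8929) = -0.0049
  (γ,2): 0.04·log₂(1.0989) = 0.0054
Sum = 0.095 bits.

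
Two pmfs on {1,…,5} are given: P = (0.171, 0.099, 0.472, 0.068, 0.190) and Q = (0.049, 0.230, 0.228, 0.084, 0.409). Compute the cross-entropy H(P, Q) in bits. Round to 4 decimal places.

2.4487 bits

H(P,Q) = −Σ p·log₂ q.
  −0.171·log₂(0.049) = 0.74403
  −0.099·log₂(0.230) = 0.20991
  −0.472·log₂(0.228) = 1.00673
  −0.068·log₂(0.084) = 0.24300
  −0.190·log₂(0.409) = 0.24507
H(P,Q) = 2.4487 bits.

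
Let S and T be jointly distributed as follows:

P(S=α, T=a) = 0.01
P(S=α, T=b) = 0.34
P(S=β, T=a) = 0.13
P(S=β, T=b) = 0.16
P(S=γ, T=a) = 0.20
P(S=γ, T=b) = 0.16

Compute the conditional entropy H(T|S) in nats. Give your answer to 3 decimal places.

0.492 nats

Marginals: p(S) = (0.3500, 0.2900, 0.3600), p(T) = (0.3400, 0.6600).
H(T|S) = Σ p(S) · H(T|S=·).
  S=α: p=0.3500, H(T|S=α) = 0.1297
  S=β: p=0.2900, H(T|S=β) = 0.6878
  S=γ: p=0.3600, H(T|S=γ) = 0.6870
Weighted sum = 0.492 nats.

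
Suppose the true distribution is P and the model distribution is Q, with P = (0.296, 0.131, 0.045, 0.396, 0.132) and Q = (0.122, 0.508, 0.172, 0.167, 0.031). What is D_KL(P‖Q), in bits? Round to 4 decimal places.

0.8045 bits

D(P‖Q) = Σ p·log₂(p/q).
  0.296·log₂(0.296/0.122) = 0.37850
  0.131·log₂(0.131/0.508) = -0.25614
  0.045·log₂(0.045/0.172) = -0.08705
  0.396·log₂(0.396/0.167) = 0.49328
  0.132·log₂(0.132/0.031) = 0.27591
D(P‖Q) = 0.8045 bits.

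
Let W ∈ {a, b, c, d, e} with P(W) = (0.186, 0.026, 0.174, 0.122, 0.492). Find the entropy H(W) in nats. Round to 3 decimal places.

1.318 nats

H(W) = −Σ p·ln p.
  −(0.186)·ln(0.186) = 0.3129
  −(0.026)·ln(0.026) = 0.0949
  −(0.174)·ln(0.174) = 0.3043
  −(0.122)·ln(0.122) = 0.2567
  −(0.492)·ln(0.492) = 0.3490
Sum: 0.3129 + 0.0949 + 0.3043 + 0.2567 + 0.3490 = 1.318 nats.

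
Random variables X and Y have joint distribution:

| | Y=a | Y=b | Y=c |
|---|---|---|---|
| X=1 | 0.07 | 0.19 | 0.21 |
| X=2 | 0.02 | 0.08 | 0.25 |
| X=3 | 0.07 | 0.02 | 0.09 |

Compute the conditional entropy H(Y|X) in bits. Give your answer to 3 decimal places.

1.308 bits

Chain rule: H(Y|X) = H(X,Y) − H(X).
Marginals: p(X) = (0.4700, 0.3500, 0.1800), p(Y) = (0.1600, 0.2900, 0.5500).
H(X,Y) = 2.7951 bits; H(X) = 1.4874 bits.
H(Y|X) = 2.7951 − 1.4874 = 1.308 bits.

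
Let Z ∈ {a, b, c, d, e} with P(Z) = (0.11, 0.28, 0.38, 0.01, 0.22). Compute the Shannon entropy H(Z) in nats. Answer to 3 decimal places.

1.346 nats

H(Z) = −Σ p·ln p.
  −(0.11)·ln(0.11) = 0.2428
  −(0.28)·ln(0.28) = 0.3564
  −(0.38)·ln(0.38) = 0.3677
  −(0.01)·ln(0.01) = 0.0461
  −(0.22)·ln(0.22) = 0.3331
Sum: 0.2428 + 0.3564 + 0.3677 + 0.0461 + 0.3331 = 1.346 nats.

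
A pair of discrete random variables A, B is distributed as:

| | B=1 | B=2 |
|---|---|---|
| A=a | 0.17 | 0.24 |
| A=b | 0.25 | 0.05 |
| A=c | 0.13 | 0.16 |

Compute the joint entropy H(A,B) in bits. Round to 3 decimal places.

H(A,B) = −Σ p(x,y)·log₂ p(x,y) over all 6 cells.
  cell (a,1): −0.17·log₂0.17 = 0.4346
  cell (a,2): −0.24·log₂0.24 = 0.4941
  cell (b,1): −0.25·log₂0.25 = 0.5000
  cell (b,2): −0.05·log₂0.05 = 0.2161
  cell (c,1): −0.13·log₂0.13 = 0.3826
  cell (c,2): −0.16·log₂0.16 = 0.4230
Sum = 2.450 bits.

2.450 bits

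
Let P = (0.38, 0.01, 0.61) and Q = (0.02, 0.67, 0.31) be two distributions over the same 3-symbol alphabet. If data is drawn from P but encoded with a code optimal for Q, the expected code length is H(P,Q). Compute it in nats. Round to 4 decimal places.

2.2050 nats

H(P,Q) = −Σ p·ln q.
  −0.38·ln(0.02) = 1.48657
  −0.01·ln(0.67) = 0.00400
  −0.61·ln(0.31) = 0.71442
H(P,Q) = 2.2050 nats.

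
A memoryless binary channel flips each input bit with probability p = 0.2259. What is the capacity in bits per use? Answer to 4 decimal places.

0.2292 bits

Binary symmetric channel: C = 1 − h₂(ε) where h₂ is the binary entropy function.
h₂(0.2259) = −0.2259·log₂0.2259 − 0.7741·log₂0.7741 = 0.7708.
C = 1 − 0.7708 = 0.2292 bits per channel use.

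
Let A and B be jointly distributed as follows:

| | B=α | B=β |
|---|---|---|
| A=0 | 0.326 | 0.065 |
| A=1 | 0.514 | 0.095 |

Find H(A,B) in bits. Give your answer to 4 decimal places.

H(A,B) = −Σ p(x,y)·log₂ p(x,y) over all 4 cells.
  cell (0,α): −0.326·log₂0.326 = 0.52716
  cell (0,β): −0.065·log₂0.065 = 0.25632
  cell (1,α): −0.514·log₂0.514 = 0.49352
  cell (1,β): −0.095·log₂0.095 = 0.32261
Sum = 1.5996 bits.

1.5996 bits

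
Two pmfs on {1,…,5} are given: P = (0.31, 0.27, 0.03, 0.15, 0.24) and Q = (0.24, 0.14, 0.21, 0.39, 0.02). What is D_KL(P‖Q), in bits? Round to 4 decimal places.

D(P‖Q) = Σ p·log₂(p/q).
  0.31·log₂(0.31/0.24) = 0.11446
  0.27·log₂(0.27/0.14) = 0.25583
  0.03·log₂(0.03/0.21) = -0.08422
  0.15·log₂(0.15/0.39) = -0.20678
  0.24·log₂(0.24/0.02) = 0.86039
D(P‖Q) = 0.9397 bits.

0.9397 bits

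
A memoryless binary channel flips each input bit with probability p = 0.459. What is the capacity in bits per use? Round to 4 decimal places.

0.0049 bits

Binary symmetric channel: C = 1 − h₂(ε) where h₂ is the binary entropy function.
h₂(0.459) = −0.459·log₂0.459 − 0.541·log₂0.541 = 0.9951.
C = 1 − 0.9951 = 0.0049 bits per channel use.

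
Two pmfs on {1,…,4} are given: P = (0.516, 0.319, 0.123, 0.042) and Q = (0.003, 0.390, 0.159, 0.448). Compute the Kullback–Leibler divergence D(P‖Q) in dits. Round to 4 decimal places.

D(P‖Q) = Σ p·log₁₀(p/q).
  0.516·log₁₀(0.516/0.003) = 1.15353
  0.319·log₁₀(0.319/0.390) = -0.02784
  0.123·log₁₀(0.123/0.159) = -0.01371
  0.042·log₁₀(0.042/0.448) = -0.04318
D(P‖Q) = 1.0688 dits.

1.0688 dits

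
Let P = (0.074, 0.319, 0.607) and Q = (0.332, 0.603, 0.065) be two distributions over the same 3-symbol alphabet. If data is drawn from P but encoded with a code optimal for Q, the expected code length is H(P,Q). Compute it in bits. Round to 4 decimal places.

H(P,Q) = −Σ p·log₂ q.
  −0.074·log₂(0.332) = 0.11772
  −0.319·log₂(0.603) = 0.23280
  −0.607·log₂(0.065) = 2.39365
H(P,Q) = 2.7442 bits.

2.7442 bits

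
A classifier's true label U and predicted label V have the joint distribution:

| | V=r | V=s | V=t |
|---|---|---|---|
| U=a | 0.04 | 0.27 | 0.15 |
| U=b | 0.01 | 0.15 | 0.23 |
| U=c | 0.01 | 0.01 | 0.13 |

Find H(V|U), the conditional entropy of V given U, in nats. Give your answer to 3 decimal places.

0.784 nats

Chain rule: H(V|U) = H(U,V) − H(U).
Marginals: p(U) = (0.4600, 0.3900, 0.1500), p(V) = (0.0600, 0.4300, 0.5100).
H(U,V) = 1.7928 nats; H(U) = 1.0090 nats.
H(V|U) = 1.7928 − 1.0090 = 0.784 nats.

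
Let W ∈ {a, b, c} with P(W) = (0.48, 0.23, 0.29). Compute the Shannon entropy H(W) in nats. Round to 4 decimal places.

1.0493 nats

H(W) = −Σ p·ln p.
  −(0.48)·ln(0.48) = 0.35231
  −(0.23)·ln(0.23) = 0.33803
  −(0.29)·ln(0.29) = 0.35898
Sum: 0.35231 + 0.33803 + 0.35898 = 1.0493 nats.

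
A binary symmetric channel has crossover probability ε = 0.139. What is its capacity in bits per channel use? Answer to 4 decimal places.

0.4184 bits

Binary symmetric channel: C = 1 − h₂(ε) where h₂ is the binary entropy function.
h₂(0.139) = −0.139·log₂0.139 − 0.861·log₂0.861 = 0.5816.
C = 1 − 0.5816 = 0.4184 bits per channel use.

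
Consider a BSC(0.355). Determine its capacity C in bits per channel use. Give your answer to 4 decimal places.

0.0615 bits

Binary symmetric channel: C = 1 − h₂(ε) where h₂ is the binary entropy function.
h₂(0.355) = −0.355·log₂0.355 − 0.645·log₂0.645 = 0.9385.
C = 1 − 0.9385 = 0.0615 bits per channel use.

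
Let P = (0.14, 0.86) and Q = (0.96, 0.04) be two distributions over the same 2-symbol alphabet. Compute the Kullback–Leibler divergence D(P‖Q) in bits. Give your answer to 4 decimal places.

3.4177 bits

D(P‖Q) = Σ p·log₂(p/q).
  0.14·log₂(0.14/0.96) = -0.38887
  0.86·log₂(0.86/0.04) = 3.80659
D(P‖Q) = 3.4177 bits.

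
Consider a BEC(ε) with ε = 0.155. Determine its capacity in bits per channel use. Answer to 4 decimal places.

0.8450 bits

Binary erasure channel: capacity C = 1 − ε.
C = 1 − 0.155 = 0.8450 bits per channel use.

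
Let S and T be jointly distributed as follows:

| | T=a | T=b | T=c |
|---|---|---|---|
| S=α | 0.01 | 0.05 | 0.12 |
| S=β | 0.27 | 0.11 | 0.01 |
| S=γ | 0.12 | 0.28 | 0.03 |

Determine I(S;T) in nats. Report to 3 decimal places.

0.251 nats

Marginals: p(S) = (0.1800, 0.3900, 0.4300), p(T) = (0.4000, 0.4400, 0.1600).
I(S;T) = Σ p(x,y)·ln[p(x,y)/(p(x)p(y))].
  (α,a): 0.01·ln(0.1389) = -0.0197
  (α,b): 0.05·ln(0.6313) = -0.0230
  (α,c): 0.12·ln(4.1667) = 0.1713
  (β,a): 0.27·ln(1.7308) = 0.1481
  (β,b): 0.11·ln(0.6410) = -0.0489
  (β,c): 0.01·ln(0.1603) = -0.0183
  (γ,a): 0.12·ln(0.6977) = -0.0432
  (γ,b): 0.28·ln(1.4799) = 0.1098
  (γ,c): 0.03·ln(0.4360) = -0.0249
Sum = 0.251 nats.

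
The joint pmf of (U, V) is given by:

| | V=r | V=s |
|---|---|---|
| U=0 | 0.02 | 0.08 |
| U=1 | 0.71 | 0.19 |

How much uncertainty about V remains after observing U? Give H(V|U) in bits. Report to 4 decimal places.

0.7414 bits

Chain rule: H(V|U) = H(U,V) − H(U).
Marginals: p(U) = (0.1000, 0.9000), p(V) = (0.7300, 0.2700).
H(U,V) = 1.2104 bits; H(U) = 0.4690 bits.
H(V|U) = 1.2104 − 0.4690 = 0.7414 bits.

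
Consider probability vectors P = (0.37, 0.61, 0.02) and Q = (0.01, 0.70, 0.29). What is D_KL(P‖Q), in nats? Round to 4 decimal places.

1.1986 nats

D(P‖Q) = Σ p·ln(p/q).
  0.37·ln(0.37/0.01) = 1.33604
  0.61·ln(0.61/0.70) = -0.08395
  0.02·ln(0.02/0.29) = -0.05348
D(P‖Q) = 1.1986 nats.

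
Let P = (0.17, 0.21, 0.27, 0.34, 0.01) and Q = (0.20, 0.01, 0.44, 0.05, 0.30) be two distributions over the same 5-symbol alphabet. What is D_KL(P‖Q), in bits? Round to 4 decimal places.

D(P‖Q) = Σ p·log₂(p/q).
  0.17·log₂(0.17/0.20) = -0.03986
  0.21·log₂(0.21/0.01) = 0.92239
  0.27·log₂(0.27/0.44) = -0.19023
  0.34·log₂(0.34/0.05) = 0.94028
  0.01·log₂(0.01/0.30) = -0.04907
D(P‖Q) = 1.5835 bits.

1.5835 bits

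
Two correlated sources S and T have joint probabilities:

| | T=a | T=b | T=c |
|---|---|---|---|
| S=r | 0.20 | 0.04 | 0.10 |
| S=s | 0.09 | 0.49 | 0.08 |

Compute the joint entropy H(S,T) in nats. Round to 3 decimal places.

H(S,T) = −Σ p(x,y)·ln p(x,y) over all 6 cells.
  cell (r,a): −0.20·ln0.20 = 0.3219
  cell (r,b): −0.04·ln0.04 = 0.1288
  cell (r,c): −0.10·ln0.10 = 0.2303
  cell (s,a): −0.09·ln0.09 = 0.2167
  cell (s,b): −0.49·ln0.49 = 0.3495
  cell (s,c): −0.08·ln0.08 = 0.2021
Sum = 1.449 nats.

1.449 nats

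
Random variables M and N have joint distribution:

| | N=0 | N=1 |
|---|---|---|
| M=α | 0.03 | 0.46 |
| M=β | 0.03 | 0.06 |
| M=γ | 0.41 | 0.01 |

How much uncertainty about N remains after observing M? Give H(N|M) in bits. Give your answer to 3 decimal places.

0.314 bits

Marginals: p(M) = (0.4900, 0.0900, 0.4200), p(N) = (0.4700, 0.5300).
H(N|M) = Σ p(M) · H(N|M=·).
  M=α: p=0.4900, H(N|M=α) = 0.3323
  M=β: p=0.0900, H(N|M=β) = 0.9183
  M=γ: p=0.4200, H(N|M=γ) = 0.1623
Weighted sum = 0.314 bits.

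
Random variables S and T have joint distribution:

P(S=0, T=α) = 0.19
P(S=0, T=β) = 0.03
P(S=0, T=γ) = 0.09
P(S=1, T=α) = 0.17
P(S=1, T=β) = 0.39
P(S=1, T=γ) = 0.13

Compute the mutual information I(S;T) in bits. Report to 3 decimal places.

Marginals: p(S) = (0.3100, 0.6900), p(T) = (0.3600, 0.4200, 0.2200).
I(S;T) = Σ p(x,y)·log₂[p(x,y)/(p(x)p(y))].
  (0,α): 0.19·log₂(1.7025) = 0.1459
  (0,β): 0.03·log₂(0.2304) = -0.0635
  (0,γ): 0.09·log₂(1.3196) = 0.0360
  (1,α): 0.17·log₂(0.6844) = -0.0930
  (1,β): 0.39·log₂(1.3458) = 0.1671
  (1,γ): 0.13·log₂(0.8564) = -0.0291
Sum = 0.163 bits.

0.163 bits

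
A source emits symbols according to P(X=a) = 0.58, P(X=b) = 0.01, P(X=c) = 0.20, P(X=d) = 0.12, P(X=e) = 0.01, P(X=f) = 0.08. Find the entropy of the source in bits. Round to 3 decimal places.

H(X) = −Σ p·log₂ p.
  −(0.58)·log₂(0.58) = 0.4558
  −(0.01)·log₂(0.01) = 0.0664
  −(0.20)·log₂(0.20) = 0.4644
  −(0.12)·log₂(0.12) = 0.3671
  −(0.01)·log₂(0.01) = 0.0664
  −(0.08)·log₂(0.08) = 0.2915
Sum: 0.4558 + 0.0664 + 0.4644 + 0.3671 + 0.0664 + 0.2915 = 1.712 bits.

1.712 bits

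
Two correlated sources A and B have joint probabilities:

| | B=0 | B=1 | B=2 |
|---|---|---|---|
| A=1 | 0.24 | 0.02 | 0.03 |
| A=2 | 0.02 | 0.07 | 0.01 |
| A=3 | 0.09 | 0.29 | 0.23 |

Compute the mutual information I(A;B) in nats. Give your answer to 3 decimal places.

Marginals: p(A) = (0.2900, 0.1000, 0.6100), p(B) = (0.3500, 0.3800, 0.2700).
I(A;B) = H(A) + H(B) − H(A,B).
H(A) = 0.8908, H(B) = 1.0886, H(A,B) = 1.7501.
I(A;B) = 0.8908 + 1.0886 − 1.7501 = 0.229 nats.

0.229 nats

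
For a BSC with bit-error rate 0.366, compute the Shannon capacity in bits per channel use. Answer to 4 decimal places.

0.0524 bits

Binary symmetric channel: C = 1 − h₂(ε) where h₂ is the binary entropy function.
h₂(0.366) = −0.366·log₂0.366 − 0.634·log₂0.634 = 0.9476.
C = 1 − 0.9476 = 0.0524 bits per channel use.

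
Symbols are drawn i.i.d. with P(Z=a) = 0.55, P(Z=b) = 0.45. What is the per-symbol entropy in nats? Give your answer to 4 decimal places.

0.6881 nats

H(Z) = −Σ p·ln p.
  −(0.55)·ln(0.55) = 0.32881
  −(0.45)·ln(0.45) = 0.35933
Sum: 0.32881 + 0.35933 = 0.6881 nats.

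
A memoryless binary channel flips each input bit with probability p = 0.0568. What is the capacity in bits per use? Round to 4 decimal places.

0.6854 bits

Binary symmetric channel: C = 1 − h₂(ε) where h₂ is the binary entropy function.
h₂(0.0568) = −0.0568·log₂0.0568 − 0.9432·log₂0.9432 = 0.3146.
C = 1 − 0.3146 = 0.6854 bits per channel use.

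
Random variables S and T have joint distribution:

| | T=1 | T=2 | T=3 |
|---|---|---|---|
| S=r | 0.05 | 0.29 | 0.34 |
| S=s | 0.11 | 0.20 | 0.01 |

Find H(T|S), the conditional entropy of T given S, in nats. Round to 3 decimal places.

0.859 nats

Marginals: p(S) = (0.6800, 0.3200), p(T) = (0.1600, 0.4900, 0.3500).
H(T|S) = Σ p(S) · H(T|S=·).
  S=r: p=0.6800, H(T|S=r) = 0.9019
  S=s: p=0.3200, H(T|S=s) = 0.7691
Weighted sum = 0.859 nats.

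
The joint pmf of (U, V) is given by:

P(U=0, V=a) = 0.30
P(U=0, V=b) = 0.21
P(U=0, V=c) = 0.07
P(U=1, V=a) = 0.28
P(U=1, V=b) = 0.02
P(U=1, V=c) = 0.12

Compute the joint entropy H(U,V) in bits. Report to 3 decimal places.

2.257 bits

H(U,V) = −Σ p(x,y)·log₂ p(x,y) over all 6 cells.
  cell (0,a): −0.30·log₂0.30 = 0.5211
  cell (0,b): −0.21·log₂0.21 = 0.4728
  cell (0,c): −0.07·log₂0.07 = 0.2686
  cell (1,a): −0.28·log₂0.28 = 0.5142
  cell (1,b): −0.02·log₂0.02 = 0.1129
  cell (1,c): −0.12·log₂0.12 = 0.3671
Sum = 2.257 bits.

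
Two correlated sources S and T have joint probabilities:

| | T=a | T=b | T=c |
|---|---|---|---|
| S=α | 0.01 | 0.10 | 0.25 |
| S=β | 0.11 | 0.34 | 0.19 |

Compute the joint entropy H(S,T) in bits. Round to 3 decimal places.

2.233 bits

H(S,T) = −Σ p(x,y)·log₂ p(x,y) over all 6 cells.
  cell (α,a): −0.01·log₂0.01 = 0.0664
  cell (α,b): −0.10·log₂0.10 = 0.3322
  cell (α,c): −0.25·log₂0.25 = 0.5000
  cell (β,a): −0.11·log₂0.11 = 0.3503
  cell (β,b): −0.34·log₂0.34 = 0.5292
  cell (β,c): −0.19·log₂0.19 = 0.4552
Sum = 2.233 bits.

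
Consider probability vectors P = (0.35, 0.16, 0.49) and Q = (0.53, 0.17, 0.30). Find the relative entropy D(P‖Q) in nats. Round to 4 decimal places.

0.0855 nats

D(P‖Q) = Σ p·ln(p/q).
  0.35·ln(0.35/0.53) = -0.14523
  0.16·ln(0.16/0.17) = -0.00970
  0.49·ln(0.49/0.30) = 0.24041
D(P‖Q) = 0.0855 nats.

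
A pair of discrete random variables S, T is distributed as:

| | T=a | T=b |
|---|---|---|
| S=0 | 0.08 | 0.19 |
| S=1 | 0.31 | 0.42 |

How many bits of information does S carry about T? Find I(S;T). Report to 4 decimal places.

Marginals: p(S) = (0.2700, 0.7300), p(T) = (0.3900, 0.6100).
I(S;T) = Σ p(x,y)·log₂[p(x,y)/(p(x)p(y))].
  (0,a): 0.08·log₂(0.7597) = -0.03171
  (0,b): 0.19·log₂(1.1536) = 0.03917
  (1,a): 0.31·log₂(1.0889) = 0.03808
  (1,b): 0.42·log₂(0.9432) = -0.03544
Sum = 0.0101 bits.

0.0101 bits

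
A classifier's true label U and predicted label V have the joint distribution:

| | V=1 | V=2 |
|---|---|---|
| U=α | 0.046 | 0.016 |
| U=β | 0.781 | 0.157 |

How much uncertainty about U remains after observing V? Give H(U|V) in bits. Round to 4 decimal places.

Chain rule: H(U|V) = H(U,V) − H(V).
Marginals: p(U) = (0.0620, 0.9380), p(V) = (0.8270, 0.1730).
H(U,V) = 0.9977 bits; H(V) = 0.6645 bits.
H(U|V) = 0.9977 − 0.6645 = 0.3332 bits.

0.3332 bits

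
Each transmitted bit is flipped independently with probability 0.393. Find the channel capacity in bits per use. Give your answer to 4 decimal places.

Binary symmetric channel: C = 1 − h₂(ε) where h₂ is the binary entropy function.
h₂(0.393) = −0.393·log₂0.393 − 0.607·log₂0.607 = 0.9667.
C = 1 − 0.9667 = 0.0333 bits per channel use.

0.0333 bits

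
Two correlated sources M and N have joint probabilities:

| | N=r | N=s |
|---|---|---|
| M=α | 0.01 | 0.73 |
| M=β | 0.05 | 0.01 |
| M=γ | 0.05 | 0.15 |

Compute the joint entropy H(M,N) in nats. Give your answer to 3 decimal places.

0.906 nats

H(M,N) = −Σ p(x,y)·ln p(x,y) over all 6 cells.
  cell (α,r): −0.01·ln0.01 = 0.0461
  cell (α,s): −0.73·ln0.73 = 0.2297
  cell (β,r): −0.05·ln0.05 = 0.1498
  cell (β,s): −0.01·ln0.01 = 0.0461
  cell (γ,r): −0.05·ln0.05 = 0.1498
  cell (γ,s): −0.15·ln0.15 = 0.2846
Sum = 0.906 nats.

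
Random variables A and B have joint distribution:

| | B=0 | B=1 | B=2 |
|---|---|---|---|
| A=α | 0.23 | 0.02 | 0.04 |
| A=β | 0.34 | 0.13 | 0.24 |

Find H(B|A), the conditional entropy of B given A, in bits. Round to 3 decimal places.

1.324 bits

Chain rule: H(B|A) = H(A,B) − H(A).
Marginals: p(A) = (0.2900, 0.7100), p(B) = (0.5700, 0.1500, 0.2800).
H(A,B) = 2.1923 bits; H(A) = 0.8687 bits.
H(B|A) = 2.1923 − 0.8687 = 1.324 bits.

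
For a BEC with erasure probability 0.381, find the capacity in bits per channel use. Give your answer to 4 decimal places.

Binary erasure channel: capacity C = 1 − ε.
C = 1 − 0.381 = 0.6190 bits per channel use.

0.6190 bits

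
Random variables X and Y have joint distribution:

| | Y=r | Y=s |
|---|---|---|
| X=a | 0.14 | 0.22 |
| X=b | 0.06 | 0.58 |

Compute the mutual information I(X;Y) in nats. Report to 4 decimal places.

0.0607 nats

Marginals: p(X) = (0.3600, 0.6400), p(Y) = (0.2000, 0.8000).
I(X;Y) = Σ p(x,y)·ln[p(x,y)/(p(x)p(y))].
  (a,r): 0.14·ln(1.9444) = 0.09310
  (a,s): 0.22·ln(0.7639) = -0.05925
  (b,r): 0.06·ln(0.4688) = -0.04546
  (b,s): 0.58·ln(1.1328) = 0.07233
Sum = 0.0607 nats.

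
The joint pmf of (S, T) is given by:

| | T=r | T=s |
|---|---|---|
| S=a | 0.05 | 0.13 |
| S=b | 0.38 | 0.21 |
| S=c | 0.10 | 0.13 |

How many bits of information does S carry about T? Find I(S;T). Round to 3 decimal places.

Marginals: p(S) = (0.1800, 0.5900, 0.2300), p(T) = (0.5300, 0.4700).
I(S;T) = H(S) + H(T) − H(S,T).
H(S) = 1.3821, H(T) = 0.9974, H(S,T) = 2.3169.
I(S;T) = 1.3821 + 0.9974 − 2.3169 = 0.063 bits.

0.063 bits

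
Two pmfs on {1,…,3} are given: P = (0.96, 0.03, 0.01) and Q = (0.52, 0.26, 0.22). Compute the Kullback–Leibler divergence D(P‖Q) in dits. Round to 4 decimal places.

D(P‖Q) = Σ p·log₁₀(p/q).
  0.96·log₁₀(0.96/0.52) = 0.25562
  0.03·log₁₀(0.03/0.26) = -0.02814
  0.01·log₁₀(0.01/0.22) = -0.01342
D(P‖Q) = 0.2141 dits.

0.2141 dits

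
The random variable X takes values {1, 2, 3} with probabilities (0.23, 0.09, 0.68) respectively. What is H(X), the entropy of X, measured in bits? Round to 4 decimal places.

H(X) = −Σ p·log₂ p.
  −(0.23)·log₂(0.23) = 0.48767
  −(0.09)·log₂(0.09) = 0.31265
  −(0.68)·log₂(0.68) = 0.37835
Sum: 0.48767 + 0.31265 + 0.37835 = 1.1787 bits.

1.1787 bits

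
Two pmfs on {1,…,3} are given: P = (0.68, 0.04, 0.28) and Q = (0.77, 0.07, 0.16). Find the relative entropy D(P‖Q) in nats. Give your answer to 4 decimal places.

0.0498 nats

D(P‖Q) = Σ p·ln(p/q).
  0.68·ln(0.68/0.77) = -0.08452
  0.04·ln(0.04/0.07) = -0.02238
  0.28·ln(0.28/0.16) = 0.15669
D(P‖Q) = 0.0498 nats.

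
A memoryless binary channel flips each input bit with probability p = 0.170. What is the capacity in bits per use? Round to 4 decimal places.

0.3423 bits

Binary symmetric channel: C = 1 − h₂(ε) where h₂ is the binary entropy function.
h₂(0.170) = −0.170·log₂0.170 − 0.830·log₂0.830 = 0.6577.
C = 1 − 0.6577 = 0.3423 bits per channel use.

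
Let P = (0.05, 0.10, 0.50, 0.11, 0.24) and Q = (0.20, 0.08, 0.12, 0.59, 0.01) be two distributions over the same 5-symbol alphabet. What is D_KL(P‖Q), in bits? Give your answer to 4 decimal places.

1.7955 bits

D(P‖Q) = Σ p·log₂(p/q).
  0.05·log₂(0.05/0.20) = -0.10000
  0.10·log₂(0.10/0.08) = 0.03219
  0.50·log₂(0.50/0.12) = 1.02945
  0.11·log₂(0.11/0.59) = -0.26655
  0.24·log₂(0.24/0.01) = 1.10039
D(P‖Q) = 1.7955 bits.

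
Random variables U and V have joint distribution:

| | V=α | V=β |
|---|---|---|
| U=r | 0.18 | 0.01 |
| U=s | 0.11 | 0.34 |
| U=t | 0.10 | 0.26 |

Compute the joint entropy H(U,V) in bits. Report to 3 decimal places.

2.229 bits

H(U,V) = −Σ p(x,y)·log₂ p(x,y) over all 6 cells.
  cell (r,α): −0.18·log₂0.18 = 0.4453
  cell (r,β): −0.01·log₂0.01 = 0.0664
  cell (s,α): −0.11·log₂0.11 = 0.3503
  cell (s,β): −0.34·log₂0.34 = 0.5292
  cell (t,α): −0.10·log₂0.10 = 0.3322
  cell (t,β): −0.26·log₂0.26 = 0.5053
Sum = 2.229 bits.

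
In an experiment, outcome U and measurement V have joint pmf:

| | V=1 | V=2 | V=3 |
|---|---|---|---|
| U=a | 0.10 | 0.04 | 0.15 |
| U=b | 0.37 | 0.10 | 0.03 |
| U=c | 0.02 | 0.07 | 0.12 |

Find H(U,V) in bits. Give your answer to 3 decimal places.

H(U,V) = −Σ p(x,y)·log₂ p(x,y) over all 9 cells.
  cell (a,1): −0.10·log₂0.10 = 0.3322
  cell (a,2): −0.04·log₂0.04 = 0.1858
  cell (a,3): −0.15·log₂0.15 = 0.4105
  cell (b,1): −0.37·log₂0.37 = 0.5307
  cell (b,2): −0.10·log₂0.10 = 0.3322
  cell (b,3): −0.03·log₂0.03 = 0.1518
  cell (c,1): −0.02·log₂0.02 = 0.1129
  cell (c,2): −0.07·log₂0.07 = 0.2686
  cell (c,3): −0.12·log₂0.12 = 0.3671
Sum = 2.692 bits.

2.692 bits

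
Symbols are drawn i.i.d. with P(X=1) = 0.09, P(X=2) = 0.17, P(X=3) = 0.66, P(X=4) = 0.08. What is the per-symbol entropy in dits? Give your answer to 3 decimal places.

0.432 dits

H(X) = −Σ p·log₁₀ p.
  −(0.09)·log₁₀(0.09) = 0.0941
  −(0.17)·log₁₀(0.17) = 0.1308
  −(0.66)·log₁₀(0.66) = 0.1191
  −(0.08)·log₁₀(0.08) = 0.0878
Sum: 0.0941 + 0.1308 + 0.1191 + 0.0878 = 0.432 dits.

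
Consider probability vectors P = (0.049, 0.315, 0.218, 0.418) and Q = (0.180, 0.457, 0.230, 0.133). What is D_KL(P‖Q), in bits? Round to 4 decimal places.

0.4126 bits

D(P‖Q) = Σ p·log₂(p/q).
  0.049·log₂(0.049/0.180) = -0.09198
  0.315·log₂(0.315/0.457) = -0.16911
  0.218·log₂(0.218/0.230) = -0.01685
  0.418·log₂(0.418/0.133) = 0.69057
D(P‖Q) = 0.4126 bits.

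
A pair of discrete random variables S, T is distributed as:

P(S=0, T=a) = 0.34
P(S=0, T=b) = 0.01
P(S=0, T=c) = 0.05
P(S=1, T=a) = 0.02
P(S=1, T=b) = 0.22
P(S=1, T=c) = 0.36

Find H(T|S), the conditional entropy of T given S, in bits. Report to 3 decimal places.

0.965 bits

Chain rule: H(T|S) = H(S,T) − H(S).
Marginals: p(S) = (0.4000, 0.6000), p(T) = (0.3600, 0.2300, 0.4100).
H(S,T) = 1.9358 bits; H(S) = 0.9710 bits.
H(T|S) = 1.9358 − 0.9710 = 0.965 bits.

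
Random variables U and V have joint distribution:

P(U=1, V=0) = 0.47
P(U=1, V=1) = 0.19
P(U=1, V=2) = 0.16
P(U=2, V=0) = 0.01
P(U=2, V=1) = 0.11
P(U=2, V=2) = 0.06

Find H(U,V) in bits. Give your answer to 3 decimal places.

H(U,V) = −Σ p(x,y)·log₂ p(x,y) over all 6 cells.
  cell (1,0): −0.47·log₂0.47 = 0.5120
  cell (1,1): −0.19·log₂0.19 = 0.4552
  cell (1,2): −0.16·log₂0.16 = 0.4230
  cell (2,0): −0.01·log₂0.01 = 0.0664
  cell (2,1): −0.11·log₂0.11 = 0.3503
  cell (2,2): −0.06·log₂0.06 = 0.2435
Sum = 2.050 bits.

2.050 bits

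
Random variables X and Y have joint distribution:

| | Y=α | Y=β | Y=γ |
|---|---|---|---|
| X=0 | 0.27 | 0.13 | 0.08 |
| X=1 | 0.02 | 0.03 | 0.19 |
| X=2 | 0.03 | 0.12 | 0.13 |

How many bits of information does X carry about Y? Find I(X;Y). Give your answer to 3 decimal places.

0.280 bits

Marginals: p(X) = (0.4800, 0.2400, 0.2800), p(Y) = (0.3200, 0.2800, 0.4000).
I(X;Y) = Σ p(x,y)·log₂[p(x,y)/(p(x)p(y))].
  (0,α): 0.27·log₂(1.7578) = 0.2197
  (0,β): 0.13·log₂(0.9673) = -0.0062
  (0,γ): 0.08·log₂(0.4167) = -0.1010
  (1,α): 0.02·log₂(0.2604) = -0.0388
  (1,β): 0.03·log₂(0.4464) = -0.0349
  (1,γ): 0.19·log₂(1.9792) = 0.1871
  (2,α): 0.03·log₂(0.3348) = -0.0474
  (2,β): 0.12·log₂(1.5306) = 0.0737
  (2,γ): 0.13·log₂(1.1607) = 0.0280
Sum = 0.280 bits.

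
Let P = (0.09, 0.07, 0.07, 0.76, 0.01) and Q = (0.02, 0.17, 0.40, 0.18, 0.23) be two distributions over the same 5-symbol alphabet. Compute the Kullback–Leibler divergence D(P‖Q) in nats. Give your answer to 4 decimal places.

1.0146 nats

D(P‖Q) = Σ p·ln(p/q).
  0.09·ln(0.09/0.02) = 0.13537
  0.07·ln(0.07/0.17) = -0.06211
  0.07·ln(0.07/0.40) = -0.12201
  0.76·ln(0.76/0.18) = 1.09467
  0.01·ln(0.01/0.23) = -0.03135
D(P‖Q) = 1.0146 nats.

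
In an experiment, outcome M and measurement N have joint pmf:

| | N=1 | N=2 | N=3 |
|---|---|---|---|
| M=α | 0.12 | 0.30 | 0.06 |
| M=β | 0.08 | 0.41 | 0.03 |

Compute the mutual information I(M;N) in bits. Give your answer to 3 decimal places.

0.024 bits

Marginals: p(M) = (0.4800, 0.5200), p(N) = (0.2000, 0.7100, 0.0900).
I(M;N) = H(M) + H(N) − H(M,N).
H(M) = 0.9988, H(N) = 1.1279, H(M,N) = 2.1024.
I(M;N) = 0.9988 + 1.1279 − 2.1024 = 0.024 bits.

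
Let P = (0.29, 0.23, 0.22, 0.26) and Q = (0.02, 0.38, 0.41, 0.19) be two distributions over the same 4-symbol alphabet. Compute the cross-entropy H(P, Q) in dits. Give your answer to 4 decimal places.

0.8621 dits

H(P,Q) = −Σ p·log₁₀ q.
  −0.29·log₁₀(0.02) = 0.49270
  −0.23·log₁₀(0.38) = 0.09665
  −0.22·log₁₀(0.41) = 0.08519
  −0.26·log₁₀(0.19) = 0.18752
H(P,Q) = 0.8621 dits.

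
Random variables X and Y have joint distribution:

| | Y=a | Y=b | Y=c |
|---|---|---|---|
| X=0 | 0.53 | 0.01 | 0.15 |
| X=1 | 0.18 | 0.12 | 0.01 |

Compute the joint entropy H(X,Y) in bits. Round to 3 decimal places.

H(X,Y) = −Σ p(x,y)·log₂ p(x,y) over all 6 cells.
  cell (0,a): −0.53·log₂0.53 = 0.4854
  cell (0,b): −0.01·log₂0.01 = 0.0664
  cell (0,c): −0.15·log₂0.15 = 0.4105
  cell (1,a): −0.18·log₂0.18 = 0.4453
  cell (1,b): −0.12·log₂0.12 = 0.3671
  cell (1,c): −0.01·log₂0.01 = 0.0664
Sum = 1.841 bits.

1.841 bits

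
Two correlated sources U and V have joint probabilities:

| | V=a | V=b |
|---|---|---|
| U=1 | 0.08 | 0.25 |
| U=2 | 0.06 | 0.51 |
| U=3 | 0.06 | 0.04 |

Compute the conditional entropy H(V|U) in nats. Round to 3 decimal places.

Chain rule: H(V|U) = H(U,V) − H(U).
Marginals: p(U) = (0.3300, 0.5700, 0.1000), p(V) = (0.2000, 0.8000).
H(U,V) = 1.3584 nats; H(U) = 0.9165 nats.
H(V|U) = 1.3584 − 0.9165 = 0.442 nats.

0.442 nats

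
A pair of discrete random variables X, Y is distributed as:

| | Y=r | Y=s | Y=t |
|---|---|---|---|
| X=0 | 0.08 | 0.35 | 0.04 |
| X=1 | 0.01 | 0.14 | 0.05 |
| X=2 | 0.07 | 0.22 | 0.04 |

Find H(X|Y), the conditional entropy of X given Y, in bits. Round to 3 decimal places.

Marginals: p(X) = (0.4700, 0.2000, 0.3300), p(Y) = (0.1600, 0.7100, 0.1300).
H(X|Y) = Σ p(Y) · H(X|Y=·).
  Y=r: p=0.1600, H(X|Y=r) = 1.2718
  Y=s: p=0.7100, H(X|Y=s) = 1.4887
  Y=t: p=0.1300, H(X|Y=t) = 1.5766
Weighted sum = 1.465 bits.

1.465 bits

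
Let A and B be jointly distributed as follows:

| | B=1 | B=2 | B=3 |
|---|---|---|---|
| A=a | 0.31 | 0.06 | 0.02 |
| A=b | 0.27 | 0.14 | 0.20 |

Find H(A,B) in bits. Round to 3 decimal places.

H(A,B) = −Σ p(x,y)·log₂ p(x,y) over all 6 cells.
  cell (a,1): −0.31·log₂0.31 = 0.5238
  cell (a,2): −0.06·log₂0.06 = 0.2435
  cell (a,3): −0.02·log₂0.02 = 0.1129
  cell (b,1): −0.27·log₂0.27 = 0.5100
  cell (b,2): −0.14·log₂0.14 = 0.3971
  cell (b,3): −0.20·log₂0.20 = 0.4644
Sum = 2.252 bits.

2.252 bits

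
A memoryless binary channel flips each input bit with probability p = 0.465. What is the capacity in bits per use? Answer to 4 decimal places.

0.0035 bits

Binary symmetric channel: C = 1 − h₂(ε) where h₂ is the binary entropy function.
h₂(0.465) = −0.465·log₂0.465 − 0.535·log₂0.535 = 0.9965.
C = 1 − 0.9965 = 0.0035 bits per channel use.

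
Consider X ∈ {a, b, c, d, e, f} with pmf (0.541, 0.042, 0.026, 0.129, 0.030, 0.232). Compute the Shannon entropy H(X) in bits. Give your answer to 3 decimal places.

H(X) = −Σ p·log₂ p.
  −(0.541)·log₂(0.541) = 0.4795
  −(0.042)·log₂(0.042) = 0.1921
  −(0.026)·log₂(0.026) = 0.1369
  −(0.129)·log₂(0.129) = 0.3811
  −(0.030)·log₂(0.030) = 0.1518
  −(0.232)·log₂(0.232) = 0.4890
Sum: 0.4795 + 0.1921 + 0.1369 + 0.3811 + 0.1518 + 0.4890 = 1.830 bits.

1.830 bits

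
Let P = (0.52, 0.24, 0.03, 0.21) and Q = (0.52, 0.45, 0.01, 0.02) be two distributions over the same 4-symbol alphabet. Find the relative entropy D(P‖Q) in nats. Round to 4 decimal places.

0.3759 nats

D(P‖Q) = Σ p·ln(p/q).
  0.52·ln(0.52/0.52) = 0.00000
  0.24·ln(0.24/0.45) = -0.15087
  0.03·ln(0.03/0.01) = 0.03296
  0.21·ln(0.21/0.02) = 0.49379
D(P‖Q) = 0.3759 nats.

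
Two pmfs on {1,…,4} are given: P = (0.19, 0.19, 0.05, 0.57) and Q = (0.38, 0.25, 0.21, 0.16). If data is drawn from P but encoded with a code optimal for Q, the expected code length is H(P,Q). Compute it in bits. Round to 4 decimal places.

H(P,Q) = −Σ p·log₂ q.
  −0.19·log₂(0.38) = 0.26523
  −0.19·log₂(0.25) = 0.38000
  −0.05·log₂(0.21) = 0.11258
  −0.57·log₂(0.16) = 1.50700
H(P,Q) = 2.2648 bits.

2.2648 bits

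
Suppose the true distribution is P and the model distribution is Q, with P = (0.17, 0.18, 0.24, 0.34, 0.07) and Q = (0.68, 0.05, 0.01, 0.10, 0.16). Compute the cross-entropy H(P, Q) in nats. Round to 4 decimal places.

2.6212 nats

H(P,Q) = −Σ p·ln q.
  −0.17·ln(0.68) = 0.06556
  −0.18·ln(0.05) = 0.53923
  −0.24·ln(0.01) = 1.10524
  −0.34·ln(0.10) = 0.78288
  −0.07·ln(0.16) = 0.12828
H(P,Q) = 2.6212 nats.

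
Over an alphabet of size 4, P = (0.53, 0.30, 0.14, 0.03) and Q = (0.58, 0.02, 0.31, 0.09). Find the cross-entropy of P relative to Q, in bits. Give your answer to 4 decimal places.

2.4504 bits

H(P,Q) = −Σ p·log₂ q.
  −0.53·log₂(0.58) = 0.41651
  −0.30·log₂(0.02) = 1.69316
  −0.14·log₂(0.31) = 0.23655
  −0.03·log₂(0.09) = 0.10422
H(P,Q) = 2.4504 bits.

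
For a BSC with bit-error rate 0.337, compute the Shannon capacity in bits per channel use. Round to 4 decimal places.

0.0781 bits

Binary symmetric channel: C = 1 − h₂(ε) where h₂ is the binary entropy function.
h₂(0.337) = −0.337·log₂0.337 − 0.663·log₂0.663 = 0.9219.
C = 1 − 0.9219 = 0.0781 bits per channel use.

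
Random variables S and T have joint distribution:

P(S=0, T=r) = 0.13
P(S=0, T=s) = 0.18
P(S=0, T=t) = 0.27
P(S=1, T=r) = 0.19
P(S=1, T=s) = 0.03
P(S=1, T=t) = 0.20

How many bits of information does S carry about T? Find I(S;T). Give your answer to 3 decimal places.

Marginals: p(S) = (0.5800, 0.4200), p(T) = (0.3200, 0.2100, 0.4700).
I(S;T) = Σ p(x,y)·log₂[p(x,y)/(p(x)p(y))].
  (0,r): 0.13·log₂(0.7004) = -0.0668
  (0,s): 0.18·log₂(1.4778) = 0.1014
  (0,t): 0.27·log₂(0.9905) = -0.0037
  (1,r): 0.19·log₂(1.4137) = 0.0949
  (1,s): 0.03·log₂(0.3401) = -0.0467
  (1,t): 0.20·log₂(1.0132) = 0.0038
Sum = 0.083 bits.

0.083 bits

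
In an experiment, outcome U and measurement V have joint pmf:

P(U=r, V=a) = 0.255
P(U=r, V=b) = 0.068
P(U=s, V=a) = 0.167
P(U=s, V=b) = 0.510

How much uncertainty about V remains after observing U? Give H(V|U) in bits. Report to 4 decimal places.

Marginals: p(U) = (0.3230, 0.6770), p(V) = (0.4220, 0.5780).
H(V|U) = Σ p(U) · H(V|U=·).
  U=r: p=0.3230, H(V|U=r) = 0.7425
  U=s: p=0.6770, H(V|U=s) = 0.8060
Weighted sum = 0.7855 bits.

0.7855 bits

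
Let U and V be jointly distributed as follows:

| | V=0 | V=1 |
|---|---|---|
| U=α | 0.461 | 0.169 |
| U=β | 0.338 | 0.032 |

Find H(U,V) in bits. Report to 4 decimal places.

H(U,V) = −Σ p(x,y)·log₂ p(x,y) over all 4 cells.
  cell (α,0): −0.461·log₂0.461 = 0.51501
  cell (α,1): −0.169·log₂0.169 = 0.43347
  cell (β,0): −0.338·log₂0.338 = 0.52894
  cell (β,1): −0.032·log₂0.032 = 0.15891
Sum = 1.6363 bits.

1.6363 bits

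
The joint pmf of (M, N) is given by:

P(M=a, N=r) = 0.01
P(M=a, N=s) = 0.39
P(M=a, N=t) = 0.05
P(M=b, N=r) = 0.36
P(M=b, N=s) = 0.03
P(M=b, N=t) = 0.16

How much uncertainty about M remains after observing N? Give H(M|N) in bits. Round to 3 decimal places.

Chain rule: H(M|N) = H(M,N) − H(N).
Marginals: p(M) = (0.4500, 0.5500), p(N) = (0.3700, 0.4200, 0.2100).
H(M,N) = 1.9177 bits; H(N) = 1.5292 bits.
H(M|N) = 1.9177 − 1.5292 = 0.389 bits.

0.389 bits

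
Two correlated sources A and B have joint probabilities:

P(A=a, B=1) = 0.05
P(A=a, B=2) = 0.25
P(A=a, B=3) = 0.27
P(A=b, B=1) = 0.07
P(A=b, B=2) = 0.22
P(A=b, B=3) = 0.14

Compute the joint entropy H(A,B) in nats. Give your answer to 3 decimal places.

H(A,B) = −Σ p(x,y)·ln p(x,y) over all 6 cells.
  cell (a,1): −0.05·ln0.05 = 0.1498
  cell (a,2): −0.25·ln0.25 = 0.3466
  cell (a,3): −0.27·ln0.27 = 0.3535
  cell (b,1): −0.07·ln0.07 = 0.1861
  cell (b,2): −0.22·ln0.22 = 0.3331
  cell (b,3): −0.14·ln0.14 = 0.2753
Sum = 1.644 nats.

1.644 nats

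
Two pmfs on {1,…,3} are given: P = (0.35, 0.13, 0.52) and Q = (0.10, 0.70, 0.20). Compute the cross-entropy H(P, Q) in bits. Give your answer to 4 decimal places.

H(P,Q) = −Σ p·log₂ q.
  −0.35·log₂(0.10) = 1.16267
  −0.13·log₂(0.70) = 0.06689
  −0.52·log₂(0.20) = 1.20740
H(P,Q) = 2.4370 bits.

2.4370 bits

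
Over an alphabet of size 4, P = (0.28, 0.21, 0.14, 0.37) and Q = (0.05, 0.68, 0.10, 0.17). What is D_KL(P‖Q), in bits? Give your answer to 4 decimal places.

0.8230 bits

D(P‖Q) = Σ p·log₂(p/q).
  0.28·log₂(0.28/0.05) = 0.69592
  0.21·log₂(0.21/0.68) = -0.35598
  0.14·log₂(0.14/0.10) = 0.06796
  0.37·log₂(0.37/0.17) = 0.41514
D(P‖Q) = 0.8230 bits.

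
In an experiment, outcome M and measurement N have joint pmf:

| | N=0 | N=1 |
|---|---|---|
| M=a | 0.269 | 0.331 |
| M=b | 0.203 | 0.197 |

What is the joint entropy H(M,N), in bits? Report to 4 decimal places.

H(M,N) = −Σ p(x,y)·log₂ p(x,y) over all 4 cells.
  cell (a,0): −0.269·log₂0.269 = 0.50957
  cell (a,1): −0.331·log₂0.331 = 0.52798
  cell (b,0): −0.203·log₂0.203 = 0.46699
  cell (b,1): −0.197·log₂0.197 = 0.46172
Sum = 1.9663 bits.

1.9663 bits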